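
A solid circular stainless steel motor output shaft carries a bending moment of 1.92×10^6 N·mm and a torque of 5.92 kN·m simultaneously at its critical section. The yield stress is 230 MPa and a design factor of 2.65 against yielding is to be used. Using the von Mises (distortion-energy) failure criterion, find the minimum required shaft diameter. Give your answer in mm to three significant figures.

σ_allow = σ_y/n = 230/2.65 = 86.79 MPa.
For a solid shaft σ_b = 32M/(πd³) and τ = 16T/(πd³), so the von Mises stress is σ' = (16/πd³)·√(4M²+3T²).
√(4M²+3T²) = √(4×(1.920×10^6)² + 3×(5.920×10^6)²) = 1.095×10^7 N·mm.
d³ = 16×1.095×10^7/(π×86.79) = 642500 mm³.
d = 86.29 mm.

d = 86.3 mm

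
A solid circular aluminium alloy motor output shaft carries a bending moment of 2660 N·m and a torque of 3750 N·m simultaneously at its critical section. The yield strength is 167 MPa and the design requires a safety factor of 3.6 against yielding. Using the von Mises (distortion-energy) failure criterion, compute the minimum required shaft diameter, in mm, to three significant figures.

d = 97.3 mm

σ_allow = σ_y/n = 167/3.6 = 46.39 MPa.
For a solid shaft σ_b = 32M/(πd³) and τ = 16T/(πd³), so the von Mises stress is σ' = (16/πd³)·√(4M²+3T²).
√(4M²+3T²) = √(4×(2.660×10^6)² + 3×(3.750×10^6)²) = 8.396×10^6 N·mm.
d³ = 16×8.396×10^6/(π×46.39) = 921800 mm³.
d = 97.32 mm.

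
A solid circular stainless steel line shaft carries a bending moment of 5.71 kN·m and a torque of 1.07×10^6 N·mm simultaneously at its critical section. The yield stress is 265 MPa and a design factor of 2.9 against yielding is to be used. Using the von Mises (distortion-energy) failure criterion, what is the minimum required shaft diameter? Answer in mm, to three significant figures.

σ_allow = σ_y/n = 265/2.9 = 91.38 MPa.
For a solid shaft σ_b = 32M/(πd³) and τ = 16T/(πd³), so the von Mises stress is σ' = (16/πd³)·√(4M²+3T²).
√(4M²+3T²) = √(4×(5.710×10^6)² + 3×(1.070×10^6)²) = 1.157×10^7 N·mm.
d³ = 16×1.157×10^7/(π×91.38) = 644800 mm³.
d = 86.39 mm.

d = 86.4 mm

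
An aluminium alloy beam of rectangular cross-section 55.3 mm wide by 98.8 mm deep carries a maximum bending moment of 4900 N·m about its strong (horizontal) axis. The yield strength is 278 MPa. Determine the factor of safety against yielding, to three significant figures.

Section modulus S = bh²/6 = 55.3×98.8²/6 = 89970 mm³.
σ = M/S = 4900000/89970 = 54.46 MPa.
n = 278/54.46 = 5.104.

n = 5.10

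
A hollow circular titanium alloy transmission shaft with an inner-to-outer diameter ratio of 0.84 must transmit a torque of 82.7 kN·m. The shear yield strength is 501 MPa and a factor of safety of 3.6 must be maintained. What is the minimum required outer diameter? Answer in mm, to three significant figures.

τ_allow = 501/3.6 = 139.2 MPa.
For a hollow shaft τ = 16T/[πd_o³(1−k⁴)] with k = 0.84, so 1−k⁴ = 0.5021.
d_o³ = 16T/[π τ_allow (1−k⁴)] = 16×8.2700×10^7/(π×139.2×0.5021) = 6.027×10^6 mm³.
d_o = 182.0 mm.

d_o = 182 mm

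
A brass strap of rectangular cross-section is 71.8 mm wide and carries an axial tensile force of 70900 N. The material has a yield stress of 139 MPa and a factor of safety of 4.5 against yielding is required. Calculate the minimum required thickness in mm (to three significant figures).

t = 32.0 mm

σ_allow = 139/4.5 = 30.89 MPa.
Required area A = F/σ_allow = 70900/30.89 = 2295 mm².
t = A/w = 2295/71.8 = 31.97 mm.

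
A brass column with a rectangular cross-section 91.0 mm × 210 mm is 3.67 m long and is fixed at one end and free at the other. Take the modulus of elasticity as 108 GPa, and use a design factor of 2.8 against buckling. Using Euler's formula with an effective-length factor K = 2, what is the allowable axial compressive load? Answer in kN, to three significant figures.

P_allow = 93.2 kN

Buckling occurs about the weak axis: I_min = h·b³/12 = 210×91.0³/12 = 1.319×10^7 mm⁴ (b = 91.0 mm is the smaller dimension).
Effective length L_e = KL = 2×3.67 m = 7340 mm.
Euler critical load P_cr = π²EI/L_e² = π²×108000×1.319×10^7/7340² = 260900 N.
P_allow = P_cr/n = 260900/2.8 = 93180 N.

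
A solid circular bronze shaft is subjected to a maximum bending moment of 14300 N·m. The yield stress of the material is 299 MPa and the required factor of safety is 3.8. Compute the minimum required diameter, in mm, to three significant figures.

d = 123 mm

σ_allow = 299/3.8 = 78.68 MPa.
For a solid circular section σ = 32M/(πd³), so d³ = 32M/(π σ_allow) = 32×1.4300×10^7/(π×78.68) = 1.851×10^6 mm³.
d = 122.8 mm.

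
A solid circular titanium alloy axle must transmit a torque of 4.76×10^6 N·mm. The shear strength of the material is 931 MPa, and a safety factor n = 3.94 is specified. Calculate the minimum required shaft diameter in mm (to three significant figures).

Allowable shear stress τ_allow = 931/3.94 = 236.3 MPa.
For a solid shaft τ = 16T/(πd³), so d³ = 16T/(π τ_allow) = 16×4760000/(π×236.3) = 102600 mm³.
d = (102600)^(1/3) = 46.81 mm.

d = 46.8 mm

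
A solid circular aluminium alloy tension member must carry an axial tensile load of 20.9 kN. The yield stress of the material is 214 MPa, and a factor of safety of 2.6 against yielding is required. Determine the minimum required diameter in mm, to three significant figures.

d = 18.0 mm

Allowable stress σ_allow = 214/2.6 = 82.31 MPa.
Required area A = F/σ_allow = 20900/82.31 = 253.9 mm².
A = πd²/4 → d = √(4A/π) = 17.98 mm.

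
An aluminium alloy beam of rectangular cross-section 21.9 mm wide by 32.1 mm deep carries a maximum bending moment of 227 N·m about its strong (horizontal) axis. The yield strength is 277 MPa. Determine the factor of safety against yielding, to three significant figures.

Section modulus S = bh²/6 = 21.9×32.1²/6 = 3761 mm³.
σ = M/S = 227000/3761 = 60.36 MPa.
n = 277/60.36 = 4.589.

n = 4.59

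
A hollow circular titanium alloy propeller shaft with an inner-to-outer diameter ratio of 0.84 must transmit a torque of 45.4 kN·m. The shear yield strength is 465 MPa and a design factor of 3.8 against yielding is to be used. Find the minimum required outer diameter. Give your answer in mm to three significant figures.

τ_allow = 465/3.8 = 122.4 MPa.
For a hollow shaft τ = 16T/[πd_o³(1−k⁴)] with k = 0.84, so 1−k⁴ = 0.5021.
d_o³ = 16T/[π τ_allow (1−k⁴)] = 16×4.5400×10^7/(π×122.4×0.5021) = 3.763×10^6 mm³.
d_o = 155.5 mm.

d_o = 156 mm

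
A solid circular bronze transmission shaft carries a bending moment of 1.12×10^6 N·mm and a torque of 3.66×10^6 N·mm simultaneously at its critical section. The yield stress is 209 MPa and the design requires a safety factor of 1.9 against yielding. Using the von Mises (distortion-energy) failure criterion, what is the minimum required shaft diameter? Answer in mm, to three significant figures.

σ_allow = σ_y/n = 209/1.9 = 110.0 MPa.
For a solid shaft σ_b = 32M/(πd³) and τ = 16T/(πd³), so the von Mises stress is σ' = (16/πd³)·√(4M²+3T²).
√(4M²+3T²) = √(4×(1.120×10^6)² + 3×(3.660×10^6)²) = 6.723×10^6 N·mm.
d³ = 16×6.723×10^6/(π×110.0) = 311300 mm³.
d = 67.77 mm.

d = 67.8 mm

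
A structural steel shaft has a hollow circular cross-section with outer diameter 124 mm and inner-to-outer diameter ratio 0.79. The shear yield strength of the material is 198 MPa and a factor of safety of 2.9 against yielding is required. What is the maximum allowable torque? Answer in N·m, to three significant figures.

T_allow = 15600 N·m

τ_allow = 198/2.9 = 68.28 MPa.
For a hollow shaft T_allow = τ_allow·πd_o³(1−k⁴)/16 with 1−k⁴ = 0.6105, so πd_o³(1−k⁴)/16 = 228500 mm³.
T_allow = 68.28×228500 = 1.560×10^7 N·mm = 15600 N·m.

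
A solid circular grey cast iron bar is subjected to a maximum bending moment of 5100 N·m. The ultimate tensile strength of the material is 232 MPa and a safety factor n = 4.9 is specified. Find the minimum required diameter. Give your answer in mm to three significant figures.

σ_allow = 232/4.9 = 47.35 MPa.
For a solid circular section σ = 32M/(πd³), so d³ = 32M/(π σ_allow) = 32×5100000/(π×47.35) = 1.097×10^6 mm³.
d = 103.1 mm.

d = 103 mm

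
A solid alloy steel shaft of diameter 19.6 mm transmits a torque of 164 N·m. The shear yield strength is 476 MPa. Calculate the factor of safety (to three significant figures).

τ = 16T/(πd³) = 16×164000/(π×19.6³) = 110.9 MPa.
n = τ_limit/τ = 476/110.9 = 4.291.

n = 4.29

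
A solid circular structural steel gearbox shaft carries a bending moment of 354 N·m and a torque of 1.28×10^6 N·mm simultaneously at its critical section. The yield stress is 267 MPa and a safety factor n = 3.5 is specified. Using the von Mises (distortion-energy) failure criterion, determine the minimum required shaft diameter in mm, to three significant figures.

d = 53.8 mm

σ_allow = σ_y/n = 267/3.5 = 76.29 MPa.
For a solid shaft σ_b = 32M/(πd³) and τ = 16T/(πd³), so the von Mises stress is σ' = (16/πd³)·√(4M²+3T²).
√(4M²+3T²) = √(4×(354000)² + 3×(1.280×10^6)²) = 2.327×10^6 N·mm.
d³ = 16×2.327×10^6/(π×76.29) = 155400 mm³.
d = 53.76 mm.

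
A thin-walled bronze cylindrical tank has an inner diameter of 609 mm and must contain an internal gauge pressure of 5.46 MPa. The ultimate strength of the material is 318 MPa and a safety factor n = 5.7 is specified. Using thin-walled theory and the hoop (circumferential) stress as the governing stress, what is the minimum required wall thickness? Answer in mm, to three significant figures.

σ_allow = 318/5.7 = 55.79 MPa.
Hoop stress σ_h = pD/(2t), so t = pD/(2σ_allow) = 5.46×609/(2×55.79) = 29.80 mm.

t = 29.8 mm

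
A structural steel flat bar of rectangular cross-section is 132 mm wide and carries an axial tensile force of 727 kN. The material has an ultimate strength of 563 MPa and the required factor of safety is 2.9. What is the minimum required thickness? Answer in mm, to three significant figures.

t = 28.4 mm

σ_allow = 563/2.9 = 194.1 MPa.
Required area A = F/σ_allow = 727000/194.1 = 3745 mm².
t = A/w = 3745/132 = 28.37 mm.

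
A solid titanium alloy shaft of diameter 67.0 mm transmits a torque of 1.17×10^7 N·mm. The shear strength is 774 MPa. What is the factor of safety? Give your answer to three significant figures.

n = 3.91

τ = 16T/(πd³) = 16×1.1700×10^7/(π×67.0³) = 198.1 MPa.
n = τ_limit/τ = 774/198.1 = 3.907.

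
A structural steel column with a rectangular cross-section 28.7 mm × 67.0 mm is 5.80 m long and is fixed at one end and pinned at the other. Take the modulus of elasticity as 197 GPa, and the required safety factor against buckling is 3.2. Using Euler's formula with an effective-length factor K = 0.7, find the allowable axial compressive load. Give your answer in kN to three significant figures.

Buckling occurs about the weak axis: I_min = h·b³/12 = 67.0×28.7³/12 = 132000 mm⁴ (b = 28.7 mm is the smaller dimension).
Effective length L_e = KL = 0.7×5.80 m = 4060 mm.
Euler critical load P_cr = π²EI/L_e² = π²×197000×132000/4060² = 15570 N.
P_allow = P_cr/n = 15570/3.2 = 4865 N.

P_allow = 4.87 kN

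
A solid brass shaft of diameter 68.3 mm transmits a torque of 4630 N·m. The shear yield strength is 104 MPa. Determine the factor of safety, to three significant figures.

n = 1.41

τ = 16T/(πd³) = 16×4630000/(π×68.3³) = 74.01 MPa.
n = τ_limit/τ = 104/74.01 = 1.405.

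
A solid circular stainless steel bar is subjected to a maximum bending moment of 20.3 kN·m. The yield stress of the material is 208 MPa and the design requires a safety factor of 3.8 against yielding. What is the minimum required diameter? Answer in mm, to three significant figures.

d = 156 mm

σ_allow = 208/3.8 = 54.74 MPa.
For a solid circular section σ = 32M/(πd³), so d³ = 32M/(π σ_allow) = 32×2.0300×10^7/(π×54.74) = 3.778×10^6 mm³.
d = 155.7 mm.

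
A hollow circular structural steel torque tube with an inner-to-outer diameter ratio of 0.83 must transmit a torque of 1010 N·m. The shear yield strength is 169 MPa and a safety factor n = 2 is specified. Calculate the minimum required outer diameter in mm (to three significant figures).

τ_allow = 169/2 = 84.50 MPa.
For a hollow shaft τ = 16T/[πd_o³(1−k⁴)] with k = 0.83, so 1−k⁴ = 0.5254.
d_o³ = 16T/[π τ_allow (1−k⁴)] = 16×1010000/(π×84.50×0.5254) = 115900 mm³.
d_o = 48.75 mm.

d_o = 48.8 mm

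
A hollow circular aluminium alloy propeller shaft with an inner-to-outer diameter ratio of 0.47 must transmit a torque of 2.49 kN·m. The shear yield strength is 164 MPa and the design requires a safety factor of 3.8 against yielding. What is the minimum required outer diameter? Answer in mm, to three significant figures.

τ_allow = 164/3.8 = 43.16 MPa.
For a hollow shaft τ = 16T/[πd_o³(1−k⁴)] with k = 0.47, so 1−k⁴ = 0.9512.
d_o³ = 16T/[π τ_allow (1−k⁴)] = 16×2490000/(π×43.16×0.9512) = 308900 mm³.
d_o = 67.60 mm.

d_o = 67.6 mm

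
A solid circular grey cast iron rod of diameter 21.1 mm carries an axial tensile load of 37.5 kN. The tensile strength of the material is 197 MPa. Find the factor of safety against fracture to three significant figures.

A = πd²/4 = 349.7 mm².
σ = F/A = 37500/349.7 = 107.2 MPa.
n = 197/107.2 = 1.837.

n = 1.84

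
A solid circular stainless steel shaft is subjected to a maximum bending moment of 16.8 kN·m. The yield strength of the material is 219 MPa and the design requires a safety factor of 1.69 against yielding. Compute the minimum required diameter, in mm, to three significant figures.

σ_allow = 219/1.69 = 129.6 MPa.
For a solid circular section σ = 32M/(πd³), so d³ = 32M/(π σ_allow) = 32×1.6800×10^7/(π×129.6) = 1.321×10^6 mm³.
d = 109.7 mm.

d = 110 mm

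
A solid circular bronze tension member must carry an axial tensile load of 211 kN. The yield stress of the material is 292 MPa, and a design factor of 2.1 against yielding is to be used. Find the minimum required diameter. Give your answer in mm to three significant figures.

Allowable stress σ_allow = 292/2.1 = 139.0 MPa.
Required area A = F/σ_allow = 211000/139.0 = 1517 mm².
A = πd²/4 → d = √(4A/π) = 43.96 mm.

d = 44.0 mm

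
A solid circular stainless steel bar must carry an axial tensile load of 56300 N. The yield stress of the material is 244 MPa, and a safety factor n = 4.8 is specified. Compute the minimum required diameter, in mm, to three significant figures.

Allowable stress σ_allow = 244/4.8 = 50.83 MPa.
Required area A = F/σ_allow = 56300/50.83 = 1108 mm².
A = πd²/4 → d = √(4A/π) = 37.55 mm.

d = 37.6 mm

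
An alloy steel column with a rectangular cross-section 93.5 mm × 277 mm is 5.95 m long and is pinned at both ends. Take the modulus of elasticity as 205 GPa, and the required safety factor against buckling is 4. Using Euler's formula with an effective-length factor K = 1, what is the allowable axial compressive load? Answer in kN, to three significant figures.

Buckling occurs about the weak axis: I_min = h·b³/12 = 277×93.5³/12 = 1.887×10^7 mm⁴ (b = 93.5 mm is the smaller dimension).
Effective length L_e = KL = 1×5.95 m = 5950 mm.
Euler critical load P_cr = π²EI/L_e² = π²×205000×1.887×10^7/5950² = 1.078×10^6 N.
P_allow = P_cr/n = 1.078×10^6/4 = 269600 N.

P_allow = 270 kN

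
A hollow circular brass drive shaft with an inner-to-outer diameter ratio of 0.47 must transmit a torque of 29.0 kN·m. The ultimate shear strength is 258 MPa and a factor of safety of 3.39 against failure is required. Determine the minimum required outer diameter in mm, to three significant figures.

d_o = 127 mm

τ_allow = 258/3.39 = 76.11 MPa.
For a hollow shaft τ = 16T/[πd_o³(1−k⁴)] with k = 0.47, so 1−k⁴ = 0.9512.
d_o³ = 16T/[π τ_allow (1−k⁴)] = 16×2.9000×10^7/(π×76.11×0.9512) = 2.040×10^6 mm³.
d_o = 126.8 mm.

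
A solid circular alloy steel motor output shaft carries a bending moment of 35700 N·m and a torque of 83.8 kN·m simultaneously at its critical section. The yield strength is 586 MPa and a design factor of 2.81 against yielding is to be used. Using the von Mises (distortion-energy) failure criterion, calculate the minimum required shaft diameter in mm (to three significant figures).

σ_allow = σ_y/n = 586/2.81 = 208.5 MPa.
For a solid shaft σ_b = 32M/(πd³) and τ = 16T/(πd³), so the von Mises stress is σ' = (16/πd³)·√(4M²+3T²).
√(4M²+3T²) = √(4×(3.570×10^7)² + 3×(8.380×10^7)²) = 1.618×10^8 N·mm.
d³ = 16×1.618×10^8/(π×208.5) = 3.950×10^6 mm³.
d = 158.1 mm.

d = 158 mm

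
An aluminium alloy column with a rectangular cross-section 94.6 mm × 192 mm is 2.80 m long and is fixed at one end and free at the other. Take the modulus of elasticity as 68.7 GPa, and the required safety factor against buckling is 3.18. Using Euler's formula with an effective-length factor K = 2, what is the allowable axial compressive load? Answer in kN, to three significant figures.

P_allow = 92.1 kN

Buckling occurs about the weak axis: I_min = h·b³/12 = 192×94.6³/12 = 1.355×10^7 mm⁴ (b = 94.6 mm is the smaller dimension).
Effective length L_e = KL = 2×2.80 m = 5600 mm.
Euler critical load P_cr = π²EI/L_e² = π²×68700×1.355×10^7/5600² = 292900 N.
P_allow = P_cr/n = 292900/3.18 = 92100 N.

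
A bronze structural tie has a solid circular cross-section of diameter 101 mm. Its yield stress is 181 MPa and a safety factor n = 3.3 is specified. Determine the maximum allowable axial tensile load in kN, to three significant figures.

F_allow = 439 kN

σ_allow = 181/3.3 = 54.85 MPa.
A = πd²/4 = π×101²/4 = 8012 mm².
F_allow = σ_allow × A = 54.85×8012 = 439400 N.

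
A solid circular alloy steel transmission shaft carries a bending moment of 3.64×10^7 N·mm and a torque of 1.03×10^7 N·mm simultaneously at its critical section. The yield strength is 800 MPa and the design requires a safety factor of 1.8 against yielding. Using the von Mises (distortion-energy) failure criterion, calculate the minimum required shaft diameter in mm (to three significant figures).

σ_allow = σ_y/n = 800/1.8 = 444.4 MPa.
For a solid shaft σ_b = 32M/(πd³) and τ = 16T/(πd³), so the von Mises stress is σ' = (16/πd³)·√(4M²+3T²).
√(4M²+3T²) = √(4×(3.640×10^7)² + 3×(1.030×10^7)²) = 7.495×10^7 N·mm.
d³ = 16×7.495×10^7/(π×444.4) = 858900 mm³.
d = 95.06 mm.

d = 95.1 mm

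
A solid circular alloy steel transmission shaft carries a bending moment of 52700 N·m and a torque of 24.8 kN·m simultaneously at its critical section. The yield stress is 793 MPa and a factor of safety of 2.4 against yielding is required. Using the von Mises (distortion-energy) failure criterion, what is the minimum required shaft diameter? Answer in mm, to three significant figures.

σ_allow = σ_y/n = 793/2.4 = 330.4 MPa.
For a solid shaft σ_b = 32M/(πd³) and τ = 16T/(πd³), so the von Mises stress is σ' = (16/πd³)·√(4M²+3T²).
√(4M²+3T²) = √(4×(5.270×10^7)² + 3×(2.480×10^7)²) = 1.138×10^8 N·mm.
d³ = 16×1.138×10^8/(π×330.4) = 1.754×10^6 mm³.
d = 120.6 mm.

d = 121 mm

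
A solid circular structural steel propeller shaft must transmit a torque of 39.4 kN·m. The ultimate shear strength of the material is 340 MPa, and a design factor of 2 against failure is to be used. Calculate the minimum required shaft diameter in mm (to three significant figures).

Allowable shear stress τ_allow = 340/2 = 170.0 MPa.
For a solid shaft τ = 16T/(πd³), so d³ = 16T/(π τ_allow) = 16×3.9400×10^7/(π×170.0) = 1.180×10^6 mm³.
d = (1.180×10^6)^(1/3) = 105.7 mm.

d = 106 mm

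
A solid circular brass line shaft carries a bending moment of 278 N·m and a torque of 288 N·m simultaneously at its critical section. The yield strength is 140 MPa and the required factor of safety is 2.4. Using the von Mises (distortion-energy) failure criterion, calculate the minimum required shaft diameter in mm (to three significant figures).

d = 40.3 mm

σ_allow = σ_y/n = 140/2.4 = 58.33 MPa.
For a solid shaft σ_b = 32M/(πd³) and τ = 16T/(πd³), so the von Mises stress is σ' = (16/πd³)·√(4M²+3T²).
√(4M²+3T²) = √(4×(278000)² + 3×(288000)²) = 747000 N·mm.
d³ = 16×747000/(π×58.33) = 65220 mm³.
d = 40.25 mm.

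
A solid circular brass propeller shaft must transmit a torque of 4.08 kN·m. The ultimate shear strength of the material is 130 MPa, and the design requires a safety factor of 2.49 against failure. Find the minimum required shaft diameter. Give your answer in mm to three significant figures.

d = 73.6 mm

Allowable shear stress τ_allow = 130/2.49 = 52.21 MPa.
For a solid shaft τ = 16T/(πd³), so d³ = 16T/(π τ_allow) = 16×4080000/(π×52.21) = 398000 mm³.
d = (398000)^(1/3) = 73.56 mm.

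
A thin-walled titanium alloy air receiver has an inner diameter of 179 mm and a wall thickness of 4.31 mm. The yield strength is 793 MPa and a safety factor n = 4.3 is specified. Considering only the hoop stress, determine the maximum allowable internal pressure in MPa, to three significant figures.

σ_allow = 793/4.3 = 184.4 MPa.
σ_h = pD/(2t) → p_allow = 2σ_allow t/D = 2×184.4×4.31/179 = 8.881 MPa.

p_allow = 8.88 MPa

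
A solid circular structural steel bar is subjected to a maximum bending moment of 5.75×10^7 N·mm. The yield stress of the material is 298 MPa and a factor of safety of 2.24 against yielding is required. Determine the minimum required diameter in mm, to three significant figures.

d = 164 mm

σ_allow = 298/2.24 = 133.0 MPa.
For a solid circular section σ = 32M/(πd³), so d³ = 32M/(π σ_allow) = 32×5.7500×10^7/(π×133.0) = 4.403×10^6 mm³.
d = 163.9 mm.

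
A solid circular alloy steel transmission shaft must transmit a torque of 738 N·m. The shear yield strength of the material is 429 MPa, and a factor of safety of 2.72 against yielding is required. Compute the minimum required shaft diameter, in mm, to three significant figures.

Allowable shear stress τ_allow = 429/2.72 = 157.7 MPa.
For a solid shaft τ = 16T/(πd³), so d³ = 16T/(π τ_allow) = 16×738000/(π×157.7) = 23830 mm³.
d = (23830)^(1/3) = 28.78 mm.

d = 28.8 mm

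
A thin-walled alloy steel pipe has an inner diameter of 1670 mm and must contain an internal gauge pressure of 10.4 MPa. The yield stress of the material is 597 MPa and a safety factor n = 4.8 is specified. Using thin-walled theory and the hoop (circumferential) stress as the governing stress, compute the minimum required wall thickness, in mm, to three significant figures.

t = 69.8 mm

σ_allow = 597/4.8 = 124.4 MPa.
Hoop stress σ_h = pD/(2t), so t = pD/(2σ_allow) = 10.4×1670/(2×124.4) = 69.82 mm.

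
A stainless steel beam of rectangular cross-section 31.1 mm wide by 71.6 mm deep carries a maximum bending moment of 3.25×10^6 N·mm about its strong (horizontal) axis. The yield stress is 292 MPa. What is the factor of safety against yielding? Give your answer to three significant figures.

Section modulus S = bh²/6 = 31.1×71.6²/6 = 26570 mm³.
σ = M/S = 3250000/26570 = 122.3 MPa.
n = 292/122.3 = 2.387.

n = 2.39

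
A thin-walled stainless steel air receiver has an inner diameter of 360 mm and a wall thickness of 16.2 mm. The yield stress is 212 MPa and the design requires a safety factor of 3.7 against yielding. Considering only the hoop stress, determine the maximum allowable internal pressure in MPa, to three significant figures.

p_allow = 5.16 MPa

σ_allow = 212/3.7 = 57.30 MPa.
σ_h = pD/(2t) → p_allow = 2σ_allow t/D = 2×57.30×16.2/360 = 5.157 MPa.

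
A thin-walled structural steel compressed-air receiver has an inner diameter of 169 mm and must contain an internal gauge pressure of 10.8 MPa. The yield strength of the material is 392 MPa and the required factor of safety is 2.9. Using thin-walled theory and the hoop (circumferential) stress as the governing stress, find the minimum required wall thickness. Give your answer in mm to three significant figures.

σ_allow = 392/2.9 = 135.2 MPa.
Hoop stress σ_h = pD/(2t), so t = pD/(2σ_allow) = 10.8×169/(2×135.2) = 6.751 mm.

t = 6.75 mm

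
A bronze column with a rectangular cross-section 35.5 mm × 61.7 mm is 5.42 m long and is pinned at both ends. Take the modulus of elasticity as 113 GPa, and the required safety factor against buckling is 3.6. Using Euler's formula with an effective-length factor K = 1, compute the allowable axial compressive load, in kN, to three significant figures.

Buckling occurs about the weak axis: I_min = h·b³/12 = 61.7×35.5³/12 = 230000 mm⁴ (b = 35.5 mm is the smaller dimension).
Effective length L_e = KL = 1×5.42 m = 5420 mm.
Euler critical load P_cr = π²EI/L_e² = π²×113000×230000/5420² = 8733 N.
P_allow = P_cr/n = 8733/3.6 = 2426 N.

P_allow = 2.43 kN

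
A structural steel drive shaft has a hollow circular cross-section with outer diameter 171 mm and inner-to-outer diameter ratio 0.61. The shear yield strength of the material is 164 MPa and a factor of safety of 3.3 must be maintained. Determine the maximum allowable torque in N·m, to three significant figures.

T_allow = 42000 N·m

τ_allow = 164/3.3 = 49.70 MPa.
For a hollow shaft T_allow = τ_allow·πd_o³(1−k⁴)/16 with 1−k⁴ = 0.8615, so πd_o³(1−k⁴)/16 = 845900 mm³.
T_allow = 49.70×845900 = 4.204×10^7 N·mm = 42040 N·m.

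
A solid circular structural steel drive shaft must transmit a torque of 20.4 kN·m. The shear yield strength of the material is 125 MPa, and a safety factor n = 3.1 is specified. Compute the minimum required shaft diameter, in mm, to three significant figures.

Allowable shear stress τ_allow = 125/3.1 = 40.32 MPa.
For a solid shaft τ = 16T/(πd³), so d³ = 16T/(π τ_allow) = 16×2.0400×10^7/(π×40.32) = 2.577×10^6 mm³.
d = (2.577×10^6)^(1/3) = 137.1 mm.

d = 137 mm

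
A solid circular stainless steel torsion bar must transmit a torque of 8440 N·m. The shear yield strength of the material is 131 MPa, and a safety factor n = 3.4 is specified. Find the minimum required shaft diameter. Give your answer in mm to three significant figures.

d = 104 mm

Allowable shear stress τ_allow = 131/3.4 = 38.53 MPa.
For a solid shaft τ = 16T/(πd³), so d³ = 16T/(π τ_allow) = 16×8440000/(π×38.53) = 1.116×10^6 mm³.
d = (1.116×10^6)^(1/3) = 103.7 mm.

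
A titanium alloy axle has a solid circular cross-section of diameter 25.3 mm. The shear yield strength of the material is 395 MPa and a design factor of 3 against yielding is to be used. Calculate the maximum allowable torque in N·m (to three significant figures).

τ_allow = 395/3 = 131.7 MPa.
For a solid shaft T_allow = τ_allow·πd³/16; πd³/16 = π×25.3³/16 = 3180 mm³.
T_allow = 131.7×3180 = 418700 N·mm = 418.7 N·m.

T_allow = 419 N·m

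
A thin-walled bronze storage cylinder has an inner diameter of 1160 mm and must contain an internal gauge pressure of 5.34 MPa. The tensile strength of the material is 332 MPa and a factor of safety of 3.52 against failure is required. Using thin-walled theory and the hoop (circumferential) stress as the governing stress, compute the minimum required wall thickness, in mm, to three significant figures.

t = 32.8 mm

σ_allow = 332/3.52 = 94.32 MPa.
Hoop stress σ_h = pD/(2t), so t = pD/(2σ_allow) = 5.34×1160/(2×94.32) = 32.84 mm.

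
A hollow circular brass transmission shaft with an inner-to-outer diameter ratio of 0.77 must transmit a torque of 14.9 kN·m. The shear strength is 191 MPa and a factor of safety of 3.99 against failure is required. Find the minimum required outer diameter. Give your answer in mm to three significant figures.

d_o = 135 mm

τ_allow = 191/3.99 = 47.87 MPa.
For a hollow shaft τ = 16T/[πd_o³(1−k⁴)] with k = 0.77, so 1−k⁴ = 0.6485.
d_o³ = 16T/[π τ_allow (1−k⁴)] = 16×1.4900×10^7/(π×47.87×0.6485) = 2.445×10^6 mm³.
d_o = 134.7 mm.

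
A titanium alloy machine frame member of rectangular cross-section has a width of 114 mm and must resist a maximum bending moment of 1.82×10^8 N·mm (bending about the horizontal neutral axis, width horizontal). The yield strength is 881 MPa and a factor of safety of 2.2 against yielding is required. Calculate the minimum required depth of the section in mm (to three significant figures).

h = 155 mm

σ_allow = 881/2.2 = 400.5 MPa.
For a rectangular section σ = 6M/(bh²), so h² = 6M/(b σ_allow) = 6×1.8200×10^8/(114×400.5) = 23920 mm².
h = 154.7 mm.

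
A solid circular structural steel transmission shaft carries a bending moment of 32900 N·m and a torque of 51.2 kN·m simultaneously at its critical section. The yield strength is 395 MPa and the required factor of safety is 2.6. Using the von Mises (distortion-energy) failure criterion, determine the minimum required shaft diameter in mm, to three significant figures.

σ_allow = σ_y/n = 395/2.6 = 151.9 MPa.
For a solid shaft σ_b = 32M/(πd³) and τ = 16T/(πd³), so the von Mises stress is σ' = (16/πd³)·√(4M²+3T²).
√(4M²+3T²) = √(4×(3.290×10^7)² + 3×(5.120×10^7)²) = 1.104×10^8 N·mm.
d³ = 16×1.104×10^8/(π×151.9) = 3.702×10^6 mm³.
d = 154.7 mm.

d = 155 mm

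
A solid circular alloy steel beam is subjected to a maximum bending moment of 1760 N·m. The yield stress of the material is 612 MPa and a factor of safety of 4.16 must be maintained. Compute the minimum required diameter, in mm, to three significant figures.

σ_allow = 612/4.16 = 147.1 MPa.
For a solid circular section σ = 32M/(πd³), so d³ = 32M/(π σ_allow) = 32×1760000/(π×147.1) = 121900 mm³.
d = 49.58 mm.

d = 49.6 mm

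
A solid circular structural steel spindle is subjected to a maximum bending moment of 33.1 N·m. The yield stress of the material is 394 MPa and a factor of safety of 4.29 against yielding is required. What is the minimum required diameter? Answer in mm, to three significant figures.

d = 15.4 mm

σ_allow = 394/4.29 = 91.84 MPa.
For a solid circular section σ = 32M/(πd³), so d³ = 32M/(π σ_allow) = 32×33100/(π×91.84) = 3671 mm³.
d = 15.43 mm.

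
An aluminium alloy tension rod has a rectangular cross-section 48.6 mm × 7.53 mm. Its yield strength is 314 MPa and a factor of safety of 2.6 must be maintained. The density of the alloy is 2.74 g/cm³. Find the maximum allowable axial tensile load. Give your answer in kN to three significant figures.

F_allow = 44.2 kN

σ_allow = 314/2.6 = 120.8 MPa.
A = 48.6×7.53 = 366.0 mm².
F_allow = σ_allow × A = 120.8×366.0 = 44200 N.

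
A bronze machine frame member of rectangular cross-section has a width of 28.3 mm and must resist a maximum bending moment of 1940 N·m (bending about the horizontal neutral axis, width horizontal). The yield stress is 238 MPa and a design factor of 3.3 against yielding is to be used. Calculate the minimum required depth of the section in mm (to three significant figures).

σ_allow = 238/3.3 = 72.12 MPa.
For a rectangular section σ = 6M/(bh²), so h² = 6M/(b σ_allow) = 6×1940000/(28.3×72.12) = 5703 mm².
h = 75.52 mm.

h = 75.5 mm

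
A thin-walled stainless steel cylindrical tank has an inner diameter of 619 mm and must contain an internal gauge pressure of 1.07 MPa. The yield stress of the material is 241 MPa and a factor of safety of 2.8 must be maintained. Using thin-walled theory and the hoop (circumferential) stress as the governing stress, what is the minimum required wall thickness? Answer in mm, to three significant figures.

t = 3.85 mm

σ_allow = 241/2.8 = 86.07 MPa.
Hoop stress σ_h = pD/(2t), so t = pD/(2σ_allow) = 1.07×619/(2×86.07) = 3.848 mm.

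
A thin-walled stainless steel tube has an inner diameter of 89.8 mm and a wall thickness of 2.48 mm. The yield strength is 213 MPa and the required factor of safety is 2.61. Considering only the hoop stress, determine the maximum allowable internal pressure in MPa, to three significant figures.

p_allow = 4.51 MPa

σ_allow = 213/2.61 = 81.61 MPa.
σ_h = pD/(2t) → p_allow = 2σ_allow t/D = 2×81.61×2.48/89.8 = 4.508 MPa.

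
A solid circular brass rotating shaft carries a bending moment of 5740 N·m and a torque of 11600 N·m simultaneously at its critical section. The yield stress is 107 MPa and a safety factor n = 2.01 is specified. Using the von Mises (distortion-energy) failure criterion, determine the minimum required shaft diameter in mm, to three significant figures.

d = 130 mm

σ_allow = σ_y/n = 107/2.01 = 53.23 MPa.
For a solid shaft σ_b = 32M/(πd³) and τ = 16T/(πd³), so the von Mises stress is σ' = (16/πd³)·√(4M²+3T²).
√(4M²+3T²) = √(4×(5.740×10^6)² + 3×(1.160×10^7)²) = 2.314×10^7 N·mm.
d³ = 16×2.314×10^7/(π×53.23) = 2.214×10^6 mm³.
d = 130.3 mm.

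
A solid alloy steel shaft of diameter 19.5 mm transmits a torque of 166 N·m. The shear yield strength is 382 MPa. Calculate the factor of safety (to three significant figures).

n = 3.35

τ = 16T/(πd³) = 16×166000/(π×19.5³) = 114.0 MPa.
n = τ_limit/τ = 382/114.0 = 3.350.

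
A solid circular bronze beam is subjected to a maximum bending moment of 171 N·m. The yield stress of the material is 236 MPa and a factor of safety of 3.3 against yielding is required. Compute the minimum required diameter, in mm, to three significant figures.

σ_allow = 236/3.3 = 71.52 MPa.
For a solid circular section σ = 32M/(πd³), so d³ = 32M/(π σ_allow) = 32×171000/(π×71.52) = 24360 mm³.
d = 28.99 mm.

d = 29.0 mm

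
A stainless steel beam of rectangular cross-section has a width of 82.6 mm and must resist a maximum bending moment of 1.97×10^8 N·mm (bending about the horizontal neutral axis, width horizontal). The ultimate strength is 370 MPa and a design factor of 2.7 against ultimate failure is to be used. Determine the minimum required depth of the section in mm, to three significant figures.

σ_allow = 370/2.7 = 137.0 MPa.
For a rectangular section σ = 6M/(bh²), so h² = 6M/(b σ_allow) = 6×1.9700×10^8/(82.6×137.0) = 104400 mm².
h = 323.1 mm.

h = 323 mm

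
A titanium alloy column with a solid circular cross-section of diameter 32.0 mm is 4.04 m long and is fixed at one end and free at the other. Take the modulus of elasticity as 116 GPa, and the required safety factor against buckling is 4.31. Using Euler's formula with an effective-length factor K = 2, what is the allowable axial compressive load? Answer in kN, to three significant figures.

P_allow = 0.209 kN

I = πd⁴/64 = π×32.0⁴/64 = 51470 mm⁴.
Effective length L_e = KL = 2×4.04 m = 8080 mm.
Euler critical load P_cr = π²EI/L_e² = π²×116000×51470/8080² = 902.6 N.
P_allow = P_cr/n = 902.6/4.31 = 209.4 N.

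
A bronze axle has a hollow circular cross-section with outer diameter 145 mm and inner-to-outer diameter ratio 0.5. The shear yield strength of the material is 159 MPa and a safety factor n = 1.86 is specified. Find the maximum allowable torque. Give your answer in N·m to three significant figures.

τ_allow = 159/1.86 = 85.48 MPa.
For a hollow shaft T_allow = τ_allow·πd_o³(1−k⁴)/16 with 1−k⁴ = 0.9375, so πd_o³(1−k⁴)/16 = 561200 mm³.
T_allow = 85.48×561200 = 4.797×10^7 N·mm = 47970 N·m.

T_allow = 48000 N·m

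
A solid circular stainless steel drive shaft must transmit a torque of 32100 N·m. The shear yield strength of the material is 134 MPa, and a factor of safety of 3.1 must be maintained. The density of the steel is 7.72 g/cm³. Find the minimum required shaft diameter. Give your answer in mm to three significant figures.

Allowable shear stress τ_allow = 134/3.1 = 43.23 MPa.
For a solid shaft τ = 16T/(πd³), so d³ = 16T/(π τ_allow) = 16×3.2100×10^7/(π×43.23) = 3.782×10^6 mm³.
d = (3.782×10^6)^(1/3) = 155.8 mm.

d = 156 mm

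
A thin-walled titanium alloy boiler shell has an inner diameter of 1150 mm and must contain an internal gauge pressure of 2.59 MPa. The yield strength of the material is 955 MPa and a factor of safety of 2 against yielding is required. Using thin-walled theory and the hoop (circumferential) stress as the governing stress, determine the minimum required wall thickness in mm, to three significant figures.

t = 3.12 mm

σ_allow = 955/2 = 477.5 MPa.
Hoop stress σ_h = pD/(2t), so t = pD/(2σ_allow) = 2.59×1150/(2×477.5) = 3.119 mm.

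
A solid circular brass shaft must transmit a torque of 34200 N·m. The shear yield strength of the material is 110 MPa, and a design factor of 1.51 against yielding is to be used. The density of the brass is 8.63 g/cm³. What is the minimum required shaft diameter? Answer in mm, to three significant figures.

d = 134 mm

Allowable shear stress τ_allow = 110/1.51 = 72.85 MPa.
For a solid shaft τ = 16T/(πd³), so d³ = 16T/(π τ_allow) = 16×3.4200×10^7/(π×72.85) = 2.391×10^6 mm³.
d = (2.391×10^6)^(1/3) = 133.7 mm.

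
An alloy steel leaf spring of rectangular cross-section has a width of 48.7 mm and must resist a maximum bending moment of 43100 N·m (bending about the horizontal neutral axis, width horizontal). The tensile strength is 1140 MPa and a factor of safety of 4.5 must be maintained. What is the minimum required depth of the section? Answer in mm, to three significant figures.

σ_allow = 1140/4.5 = 253.3 MPa.
For a rectangular section σ = 6M/(bh²), so h² = 6M/(b σ_allow) = 6×4.3100×10^7/(48.7×253.3) = 20960 mm².
h = 144.8 mm.

h = 145 mm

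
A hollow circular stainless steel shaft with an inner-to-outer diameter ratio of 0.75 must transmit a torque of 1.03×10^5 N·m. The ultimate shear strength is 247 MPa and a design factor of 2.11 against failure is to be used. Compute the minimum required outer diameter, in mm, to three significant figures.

d_o = 187 mm

τ_allow = 247/2.11 = 117.1 MPa.
For a hollow shaft τ = 16T/[πd_o³(1−k⁴)] with k = 0.75, so 1−k⁴ = 0.6836.
d_o³ = 16T/[π τ_allow (1−k⁴)] = 16×1.0300×10^8/(π×117.1×0.6836) = 6.555×10^6 mm³.
d_o = 187.2 mm.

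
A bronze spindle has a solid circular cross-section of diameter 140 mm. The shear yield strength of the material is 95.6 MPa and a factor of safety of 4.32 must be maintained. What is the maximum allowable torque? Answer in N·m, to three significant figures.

T_allow = 11900 N·m

τ_allow = 95.6/4.32 = 22.13 MPa.
For a solid shaft T_allow = τ_allow·πd³/16; πd³/16 = π×140³/16 = 538800 mm³.
T_allow = 22.13×538800 = 1.192×10^7 N·mm = 11920 N·m.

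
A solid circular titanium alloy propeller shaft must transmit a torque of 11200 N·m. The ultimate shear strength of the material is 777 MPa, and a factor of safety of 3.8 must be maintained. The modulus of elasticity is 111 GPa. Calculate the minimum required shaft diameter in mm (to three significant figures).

d = 65.3 mm

Allowable shear stress τ_allow = 777/3.8 = 204.5 MPa.
For a solid shaft τ = 16T/(πd³), so d³ = 16T/(π τ_allow) = 16×1.1200×10^7/(π×204.5) = 279000 mm³.
d = (279000)^(1/3) = 65.34 mm.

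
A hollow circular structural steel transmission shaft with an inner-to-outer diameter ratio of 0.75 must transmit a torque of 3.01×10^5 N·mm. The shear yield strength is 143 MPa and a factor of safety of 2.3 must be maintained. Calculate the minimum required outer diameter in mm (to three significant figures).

τ_allow = 143/2.3 = 62.17 MPa.
For a hollow shaft τ = 16T/[πd_o³(1−k⁴)] with k = 0.75, so 1−k⁴ = 0.6836.
d_o³ = 16T/[π τ_allow (1−k⁴)] = 16×301000/(π×62.17×0.6836) = 36070 mm³.
d_o = 33.04 mm.

d_o = 33.0 mm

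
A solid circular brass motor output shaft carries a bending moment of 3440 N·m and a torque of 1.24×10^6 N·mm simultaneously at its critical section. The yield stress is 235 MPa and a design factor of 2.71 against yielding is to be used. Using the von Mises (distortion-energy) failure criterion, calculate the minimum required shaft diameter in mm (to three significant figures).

d = 75.1 mm

σ_allow = σ_y/n = 235/2.71 = 86.72 MPa.
For a solid shaft σ_b = 32M/(πd³) and τ = 16T/(πd³), so the von Mises stress is σ' = (16/πd³)·√(4M²+3T²).
√(4M²+3T²) = √(4×(3.440×10^6)² + 3×(1.240×10^6)²) = 7.207×10^6 N·mm.
d³ = 16×7.207×10^6/(π×86.72) = 423300 mm³.
d = 75.08 mm.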